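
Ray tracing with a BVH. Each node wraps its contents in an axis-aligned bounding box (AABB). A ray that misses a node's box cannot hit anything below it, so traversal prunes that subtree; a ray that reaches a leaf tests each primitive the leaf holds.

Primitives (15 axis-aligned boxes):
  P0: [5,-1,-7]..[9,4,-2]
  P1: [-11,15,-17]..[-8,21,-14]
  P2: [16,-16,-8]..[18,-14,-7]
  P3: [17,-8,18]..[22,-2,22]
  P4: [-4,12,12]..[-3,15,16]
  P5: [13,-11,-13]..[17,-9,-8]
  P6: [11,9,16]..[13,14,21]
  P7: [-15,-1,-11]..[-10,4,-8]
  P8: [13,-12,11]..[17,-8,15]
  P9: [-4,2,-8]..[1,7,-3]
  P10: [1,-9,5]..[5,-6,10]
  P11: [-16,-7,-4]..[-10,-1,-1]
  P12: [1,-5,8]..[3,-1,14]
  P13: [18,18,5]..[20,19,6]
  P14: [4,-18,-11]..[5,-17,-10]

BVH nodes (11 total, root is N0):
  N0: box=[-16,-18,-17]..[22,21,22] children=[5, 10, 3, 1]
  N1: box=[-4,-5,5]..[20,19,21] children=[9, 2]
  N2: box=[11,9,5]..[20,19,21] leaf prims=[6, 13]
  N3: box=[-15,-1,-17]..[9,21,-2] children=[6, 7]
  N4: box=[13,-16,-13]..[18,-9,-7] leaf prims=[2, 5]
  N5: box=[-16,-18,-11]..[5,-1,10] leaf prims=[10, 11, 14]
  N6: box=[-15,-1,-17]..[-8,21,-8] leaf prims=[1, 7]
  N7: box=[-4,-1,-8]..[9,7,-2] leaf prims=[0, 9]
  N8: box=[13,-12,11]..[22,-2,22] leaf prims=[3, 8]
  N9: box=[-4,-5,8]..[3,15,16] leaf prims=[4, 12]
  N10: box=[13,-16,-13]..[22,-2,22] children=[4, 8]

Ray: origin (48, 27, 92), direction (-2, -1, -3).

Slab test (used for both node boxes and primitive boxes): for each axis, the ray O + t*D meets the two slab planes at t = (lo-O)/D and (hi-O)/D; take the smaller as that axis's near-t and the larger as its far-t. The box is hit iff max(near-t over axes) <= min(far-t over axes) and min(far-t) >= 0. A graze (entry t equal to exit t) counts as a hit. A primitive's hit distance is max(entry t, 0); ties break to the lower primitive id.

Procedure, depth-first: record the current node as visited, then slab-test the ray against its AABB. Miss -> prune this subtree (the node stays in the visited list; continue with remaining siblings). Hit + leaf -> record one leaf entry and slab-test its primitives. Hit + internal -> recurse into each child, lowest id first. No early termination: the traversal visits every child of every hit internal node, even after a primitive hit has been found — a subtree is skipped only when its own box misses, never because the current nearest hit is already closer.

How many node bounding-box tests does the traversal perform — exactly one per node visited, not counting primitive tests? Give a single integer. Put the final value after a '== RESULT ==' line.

Walk:
N0 x:[13,32] y:[6,45] z:[70/3,109/3] -> hit [70/3,32], descend [1, 3, 5, 10]
  N1 x:[14,26] y:[8,32] z:[71/3,29] -> hit [71/3,26], descend [2, 9]
    N2 x:[14,37/2] y:[8,18] z:[71/3,29] -> miss, prune
    N9 x:[45/2,26] y:[12,32] z:[76/3,28] -> hit [76/3,26] leaf, test {P4(miss), P12(miss)}
  N3 x:[39/2,63/2] y:[6,28] z:[94/3,109/3] -> miss, prune
  N5 x:[43/2,32] y:[28,45] z:[82/3,103/3] -> hit [28,32] leaf, test {P10(miss), P11@t=31, P14(miss)}
  N10 x:[13,35/2] y:[29,43] z:[70/3,35] -> miss, prune

order=[0, 1, 2, 9, 3, 5, 10]  |boxes|=7  |leaves|=2  hit=P11

== RESULT ==
7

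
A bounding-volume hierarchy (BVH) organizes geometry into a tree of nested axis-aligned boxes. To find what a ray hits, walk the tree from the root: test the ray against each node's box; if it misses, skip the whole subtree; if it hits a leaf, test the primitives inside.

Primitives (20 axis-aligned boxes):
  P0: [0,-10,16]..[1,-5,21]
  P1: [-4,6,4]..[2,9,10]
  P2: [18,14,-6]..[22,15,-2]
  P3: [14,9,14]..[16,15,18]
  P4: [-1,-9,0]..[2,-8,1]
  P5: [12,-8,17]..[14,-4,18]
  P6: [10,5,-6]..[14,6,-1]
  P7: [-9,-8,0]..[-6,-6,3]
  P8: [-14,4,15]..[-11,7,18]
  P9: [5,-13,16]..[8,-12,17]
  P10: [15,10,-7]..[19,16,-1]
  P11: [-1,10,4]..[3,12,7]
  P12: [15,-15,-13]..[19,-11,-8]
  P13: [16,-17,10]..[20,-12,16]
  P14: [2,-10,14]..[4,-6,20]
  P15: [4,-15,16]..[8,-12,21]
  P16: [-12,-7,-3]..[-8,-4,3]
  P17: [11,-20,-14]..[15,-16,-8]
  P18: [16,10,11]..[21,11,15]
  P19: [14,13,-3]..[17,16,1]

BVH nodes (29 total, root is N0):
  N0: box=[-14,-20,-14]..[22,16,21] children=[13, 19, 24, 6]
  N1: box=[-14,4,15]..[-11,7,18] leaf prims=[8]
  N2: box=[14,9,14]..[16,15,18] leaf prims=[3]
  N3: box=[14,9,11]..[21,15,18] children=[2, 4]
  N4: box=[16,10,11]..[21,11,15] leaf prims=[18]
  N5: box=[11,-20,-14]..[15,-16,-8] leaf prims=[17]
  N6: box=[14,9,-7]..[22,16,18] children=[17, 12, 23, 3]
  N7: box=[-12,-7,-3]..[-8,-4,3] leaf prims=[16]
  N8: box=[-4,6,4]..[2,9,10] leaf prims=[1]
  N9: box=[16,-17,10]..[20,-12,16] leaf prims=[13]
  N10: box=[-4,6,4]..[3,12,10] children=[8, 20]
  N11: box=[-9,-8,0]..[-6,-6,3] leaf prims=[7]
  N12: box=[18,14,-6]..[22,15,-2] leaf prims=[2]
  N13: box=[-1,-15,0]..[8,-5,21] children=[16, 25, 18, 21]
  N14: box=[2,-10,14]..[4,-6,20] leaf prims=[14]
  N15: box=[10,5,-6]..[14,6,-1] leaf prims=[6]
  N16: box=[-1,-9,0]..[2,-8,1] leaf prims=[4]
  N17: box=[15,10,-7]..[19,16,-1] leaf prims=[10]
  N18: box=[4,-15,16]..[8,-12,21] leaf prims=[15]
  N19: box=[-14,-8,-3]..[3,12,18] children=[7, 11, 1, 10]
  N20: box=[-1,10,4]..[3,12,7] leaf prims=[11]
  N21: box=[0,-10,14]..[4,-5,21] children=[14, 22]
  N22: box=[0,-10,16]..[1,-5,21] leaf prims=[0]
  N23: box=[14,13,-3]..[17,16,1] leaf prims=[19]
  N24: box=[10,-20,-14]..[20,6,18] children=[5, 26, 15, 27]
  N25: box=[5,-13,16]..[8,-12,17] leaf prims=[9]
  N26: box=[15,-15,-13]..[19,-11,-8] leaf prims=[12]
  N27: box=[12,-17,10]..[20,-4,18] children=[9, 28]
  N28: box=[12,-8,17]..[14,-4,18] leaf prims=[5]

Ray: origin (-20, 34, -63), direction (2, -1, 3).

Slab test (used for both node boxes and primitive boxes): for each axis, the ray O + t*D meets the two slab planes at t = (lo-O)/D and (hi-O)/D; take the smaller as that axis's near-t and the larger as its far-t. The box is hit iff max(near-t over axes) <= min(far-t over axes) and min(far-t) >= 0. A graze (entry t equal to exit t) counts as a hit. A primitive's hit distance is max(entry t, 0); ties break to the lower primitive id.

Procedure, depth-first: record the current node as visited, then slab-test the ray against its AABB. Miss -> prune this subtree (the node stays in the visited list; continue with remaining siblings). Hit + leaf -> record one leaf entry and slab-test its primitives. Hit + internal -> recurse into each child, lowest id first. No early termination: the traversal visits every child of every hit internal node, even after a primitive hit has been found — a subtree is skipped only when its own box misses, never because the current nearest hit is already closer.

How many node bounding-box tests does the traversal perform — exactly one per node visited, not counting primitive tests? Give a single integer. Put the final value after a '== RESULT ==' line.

Walk:
N0 x:[3,21] y:[18,54] z:[49/3,28] -> hit [18,21], descend [6, 13, 19, 24]
  N6 x:[17,21] y:[18,25] z:[56/3,27] -> hit [56/3,21], descend [3, 12, 17, 23]
    N3 x:[17,41/2] y:[19,25] z:[74/3,27] -> miss, prune
    N12 x:[19,21] y:[19,20] z:[19,61/3] -> hit [19,20] leaf, test {P2@t=19}
    N17 x:[35/2,39/2] y:[18,24] z:[56/3,62/3] -> hit [56/3,39/2] leaf, test {P10@t=56/3}
    N23 x:[17,37/2] y:[18,21] z:[20,64/3] -> miss, prune
  N13 x:[19/2,14] y:[39,49] z:[21,28] -> miss, prune
  N19 x:[3,23/2] y:[22,42] z:[20,27] -> miss, prune
  N24 x:[15,20] y:[28,54] z:[49/3,27] -> miss, prune

Summary -> nodes [0, 6, 3, 12, 17, 23, 13, 19, 24]; box-tests=9; leaf-entries=2; first=P10

== RESULT ==
9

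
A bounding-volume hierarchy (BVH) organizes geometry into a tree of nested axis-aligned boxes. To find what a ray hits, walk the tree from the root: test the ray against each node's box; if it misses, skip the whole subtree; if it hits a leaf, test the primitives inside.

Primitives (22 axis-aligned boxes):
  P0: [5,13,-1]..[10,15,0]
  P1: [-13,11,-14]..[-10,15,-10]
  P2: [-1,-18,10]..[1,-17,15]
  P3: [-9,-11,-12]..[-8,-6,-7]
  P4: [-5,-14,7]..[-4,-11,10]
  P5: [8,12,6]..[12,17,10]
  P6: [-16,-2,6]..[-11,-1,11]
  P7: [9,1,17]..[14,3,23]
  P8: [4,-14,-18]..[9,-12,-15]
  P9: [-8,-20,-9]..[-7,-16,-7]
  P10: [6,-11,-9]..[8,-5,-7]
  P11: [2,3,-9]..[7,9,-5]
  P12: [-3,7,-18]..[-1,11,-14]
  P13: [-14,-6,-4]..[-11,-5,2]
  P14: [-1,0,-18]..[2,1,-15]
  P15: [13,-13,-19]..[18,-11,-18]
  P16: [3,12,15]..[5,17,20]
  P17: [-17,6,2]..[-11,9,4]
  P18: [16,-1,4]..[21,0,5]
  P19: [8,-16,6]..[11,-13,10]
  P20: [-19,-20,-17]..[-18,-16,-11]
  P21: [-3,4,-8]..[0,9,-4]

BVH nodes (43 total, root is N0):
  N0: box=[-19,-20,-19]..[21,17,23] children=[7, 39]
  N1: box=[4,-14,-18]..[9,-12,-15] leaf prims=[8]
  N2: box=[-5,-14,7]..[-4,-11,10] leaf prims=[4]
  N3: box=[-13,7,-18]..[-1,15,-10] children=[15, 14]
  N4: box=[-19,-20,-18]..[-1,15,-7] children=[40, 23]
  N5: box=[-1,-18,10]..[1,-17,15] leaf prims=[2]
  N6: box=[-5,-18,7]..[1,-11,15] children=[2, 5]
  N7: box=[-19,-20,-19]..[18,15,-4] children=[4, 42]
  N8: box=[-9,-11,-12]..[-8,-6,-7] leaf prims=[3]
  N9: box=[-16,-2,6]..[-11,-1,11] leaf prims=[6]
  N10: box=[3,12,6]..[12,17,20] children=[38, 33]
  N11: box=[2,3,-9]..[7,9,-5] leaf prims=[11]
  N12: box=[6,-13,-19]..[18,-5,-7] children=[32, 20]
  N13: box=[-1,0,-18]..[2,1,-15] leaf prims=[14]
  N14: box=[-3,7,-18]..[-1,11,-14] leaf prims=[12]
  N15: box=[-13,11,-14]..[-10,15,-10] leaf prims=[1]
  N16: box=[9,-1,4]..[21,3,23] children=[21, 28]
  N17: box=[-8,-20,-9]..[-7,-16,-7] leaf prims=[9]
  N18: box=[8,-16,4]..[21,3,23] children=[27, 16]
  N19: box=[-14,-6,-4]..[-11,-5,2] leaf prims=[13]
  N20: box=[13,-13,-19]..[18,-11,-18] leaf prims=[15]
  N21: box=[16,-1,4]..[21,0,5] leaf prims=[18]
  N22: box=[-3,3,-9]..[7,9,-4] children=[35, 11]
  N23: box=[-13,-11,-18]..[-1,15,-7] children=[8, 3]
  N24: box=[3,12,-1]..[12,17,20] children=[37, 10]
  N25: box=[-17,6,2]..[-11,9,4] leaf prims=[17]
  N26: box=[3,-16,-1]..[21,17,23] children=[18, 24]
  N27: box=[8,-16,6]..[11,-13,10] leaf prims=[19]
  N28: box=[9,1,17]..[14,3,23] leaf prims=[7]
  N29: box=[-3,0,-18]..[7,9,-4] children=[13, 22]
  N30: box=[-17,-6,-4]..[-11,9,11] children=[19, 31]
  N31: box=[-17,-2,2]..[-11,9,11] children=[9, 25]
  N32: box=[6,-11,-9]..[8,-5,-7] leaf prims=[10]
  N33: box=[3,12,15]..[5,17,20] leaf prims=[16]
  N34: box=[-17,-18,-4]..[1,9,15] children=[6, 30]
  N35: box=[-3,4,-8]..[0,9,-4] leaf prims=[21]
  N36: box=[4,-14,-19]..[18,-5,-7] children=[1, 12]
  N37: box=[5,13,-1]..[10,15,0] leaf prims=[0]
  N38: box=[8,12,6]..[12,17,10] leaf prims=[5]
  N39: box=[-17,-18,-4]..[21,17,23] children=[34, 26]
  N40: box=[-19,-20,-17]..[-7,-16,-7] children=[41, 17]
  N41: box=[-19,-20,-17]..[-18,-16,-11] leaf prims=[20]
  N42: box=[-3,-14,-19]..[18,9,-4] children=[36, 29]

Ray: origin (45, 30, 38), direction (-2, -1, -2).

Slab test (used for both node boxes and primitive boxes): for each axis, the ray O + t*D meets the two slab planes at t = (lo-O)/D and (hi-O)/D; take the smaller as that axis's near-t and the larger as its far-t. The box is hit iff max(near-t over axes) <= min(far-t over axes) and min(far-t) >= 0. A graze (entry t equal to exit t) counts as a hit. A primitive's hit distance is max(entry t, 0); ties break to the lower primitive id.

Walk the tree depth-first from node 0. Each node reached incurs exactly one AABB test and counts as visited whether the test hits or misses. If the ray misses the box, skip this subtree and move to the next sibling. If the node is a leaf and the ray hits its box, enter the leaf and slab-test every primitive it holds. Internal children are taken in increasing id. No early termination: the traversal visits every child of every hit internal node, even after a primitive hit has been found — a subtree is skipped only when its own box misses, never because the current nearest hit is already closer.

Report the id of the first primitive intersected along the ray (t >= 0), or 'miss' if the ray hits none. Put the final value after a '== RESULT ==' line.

Traverse from the root:
N0 x:[12,32] y:[13,50] z:[15/2,57/2] -> hit [13,57/2], descend [7, 39]
  N7 x:[27/2,32] y:[15,50] z:[21,57/2] -> hit [21,57/2], descend [4, 42]
    N4 x:[23,32] y:[15,50] z:[45/2,28] -> hit [23,28], descend [23, 40]
      N23 x:[23,29] y:[15,41] z:[45/2,28] -> hit [23,28], descend [3, 8]
        N3 x:[23,29] y:[15,23] z:[24,28] -> miss, prune
        N8 x:[53/2,27] y:[36,41] z:[45/2,25] -> miss, prune
      N40 x:[26,32] y:[46,50] z:[45/2,55/2] -> miss, prune
    N42 x:[27/2,24] y:[21,44] z:[21,57/2] -> hit [21,24], descend [29, 36]
      N29 x:[19,24] y:[21,30] z:[21,28] -> hit [21,24], descend [13, 22]
        N13 x:[43/2,23] y:[29,30] z:[53/2,28] -> miss, prune
        N22 x:[19,24] y:[21,27] z:[21,47/2] -> hit [21,47/2], descend [11, 35]
          N11 x:[19,43/2] y:[21,27] z:[43/2,47/2] -> hit [43/2,43/2] leaf, test {P11@t=43/2}
          N35 x:[45/2,24] y:[21,26] z:[21,23] -> hit [45/2,23] leaf, test {P21@t=45/2}
      N36 x:[27/2,41/2] y:[35,44] z:[45/2,57/2] -> miss, prune
  N39 x:[12,31] y:[13,48] z:[15/2,21] -> hit [13,21], descend [26, 34]
    N26 x:[12,21] y:[13,46] z:[15/2,39/2] -> hit [13,39/2], descend [18, 24]
      N18 x:[12,37/2] y:[27,46] z:[15/2,17] -> miss, prune
      N24 x:[33/2,21] y:[13,18] z:[9,39/2] -> hit [33/2,18], descend [10, 37]
        N10 x:[33/2,21] y:[13,18] z:[9,16] -> miss, prune
        N37 x:[35/2,20] y:[15,17] z:[19,39/2] -> miss, prune
    N34 x:[22,31] y:[21,48] z:[23/2,21] -> miss, prune

order=[0, 7, 4, 23, 3, 8, 40, 42, 29, 13, 22, 11, 35, 36, 39, 26, 18, 24, 10, 37, 34]  |boxes|=21  |leaves|=2  hit=P11

== RESULT ==
11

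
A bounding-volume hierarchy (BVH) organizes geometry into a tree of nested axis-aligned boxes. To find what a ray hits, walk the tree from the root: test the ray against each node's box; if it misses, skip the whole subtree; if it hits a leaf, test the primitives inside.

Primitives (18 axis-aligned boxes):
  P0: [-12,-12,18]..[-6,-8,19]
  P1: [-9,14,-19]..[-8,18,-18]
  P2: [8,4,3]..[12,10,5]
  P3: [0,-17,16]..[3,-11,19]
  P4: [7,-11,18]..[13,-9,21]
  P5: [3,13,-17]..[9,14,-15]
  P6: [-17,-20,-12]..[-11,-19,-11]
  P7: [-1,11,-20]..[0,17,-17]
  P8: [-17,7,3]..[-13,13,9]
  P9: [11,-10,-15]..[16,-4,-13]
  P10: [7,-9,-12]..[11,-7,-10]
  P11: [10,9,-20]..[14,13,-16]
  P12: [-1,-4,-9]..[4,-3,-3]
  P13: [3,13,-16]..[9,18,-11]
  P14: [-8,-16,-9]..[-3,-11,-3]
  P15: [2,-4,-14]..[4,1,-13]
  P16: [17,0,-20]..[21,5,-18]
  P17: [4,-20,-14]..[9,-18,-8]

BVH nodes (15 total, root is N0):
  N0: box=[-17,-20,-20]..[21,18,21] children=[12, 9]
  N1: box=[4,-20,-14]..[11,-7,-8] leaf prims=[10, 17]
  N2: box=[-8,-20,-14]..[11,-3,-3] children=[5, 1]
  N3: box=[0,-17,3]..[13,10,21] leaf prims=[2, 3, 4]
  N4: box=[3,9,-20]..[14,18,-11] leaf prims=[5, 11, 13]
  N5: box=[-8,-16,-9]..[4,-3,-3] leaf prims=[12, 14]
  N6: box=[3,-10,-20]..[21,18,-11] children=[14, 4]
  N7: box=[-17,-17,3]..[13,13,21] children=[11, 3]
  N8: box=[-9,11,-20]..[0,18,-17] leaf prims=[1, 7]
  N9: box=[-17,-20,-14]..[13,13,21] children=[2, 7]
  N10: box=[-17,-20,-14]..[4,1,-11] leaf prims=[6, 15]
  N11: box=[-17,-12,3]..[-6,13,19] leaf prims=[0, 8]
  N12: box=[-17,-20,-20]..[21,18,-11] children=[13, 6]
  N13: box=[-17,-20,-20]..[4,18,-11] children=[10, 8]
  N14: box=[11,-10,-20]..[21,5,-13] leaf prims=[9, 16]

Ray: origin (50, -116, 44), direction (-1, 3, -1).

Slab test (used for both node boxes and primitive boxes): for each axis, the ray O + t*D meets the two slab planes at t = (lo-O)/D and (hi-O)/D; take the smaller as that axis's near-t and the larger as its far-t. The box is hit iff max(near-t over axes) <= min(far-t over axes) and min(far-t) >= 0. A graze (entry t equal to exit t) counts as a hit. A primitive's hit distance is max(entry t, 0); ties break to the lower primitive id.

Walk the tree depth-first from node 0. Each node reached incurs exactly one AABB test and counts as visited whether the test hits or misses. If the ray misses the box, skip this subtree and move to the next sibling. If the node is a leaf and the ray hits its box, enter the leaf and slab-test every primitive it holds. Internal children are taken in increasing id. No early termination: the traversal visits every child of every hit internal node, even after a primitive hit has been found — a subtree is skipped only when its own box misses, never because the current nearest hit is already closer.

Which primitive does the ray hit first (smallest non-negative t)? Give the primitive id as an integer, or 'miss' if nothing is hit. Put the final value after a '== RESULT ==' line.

Trace the traversal:
N0 x:[29,67] y:[32,134/3] z:[23,64] -> hit [32,134/3], descend [9, 12]
  N9 x:[37,67] y:[32,43] z:[23,58] -> hit [37,43], descend [2, 7]
    N2 x:[39,58] y:[32,113/3] z:[47,58] -> miss, prune
    N7 x:[37,67] y:[33,43] z:[23,41] -> hit [37,41], descend [3, 11]
      N3 x:[37,50] y:[33,42] z:[23,41] -> hit [37,41] leaf, test {P2@t=40, P3(miss), P4(miss)}
      N11 x:[56,67] y:[104/3,43] z:[25,41] -> miss, prune
  N12 x:[29,67] y:[32,134/3] z:[55,64] -> miss, prune

order=[0, 9, 2, 7, 3, 11, 12]  |boxes|=7  |leaves|=1  hit=P2

== RESULT ==
2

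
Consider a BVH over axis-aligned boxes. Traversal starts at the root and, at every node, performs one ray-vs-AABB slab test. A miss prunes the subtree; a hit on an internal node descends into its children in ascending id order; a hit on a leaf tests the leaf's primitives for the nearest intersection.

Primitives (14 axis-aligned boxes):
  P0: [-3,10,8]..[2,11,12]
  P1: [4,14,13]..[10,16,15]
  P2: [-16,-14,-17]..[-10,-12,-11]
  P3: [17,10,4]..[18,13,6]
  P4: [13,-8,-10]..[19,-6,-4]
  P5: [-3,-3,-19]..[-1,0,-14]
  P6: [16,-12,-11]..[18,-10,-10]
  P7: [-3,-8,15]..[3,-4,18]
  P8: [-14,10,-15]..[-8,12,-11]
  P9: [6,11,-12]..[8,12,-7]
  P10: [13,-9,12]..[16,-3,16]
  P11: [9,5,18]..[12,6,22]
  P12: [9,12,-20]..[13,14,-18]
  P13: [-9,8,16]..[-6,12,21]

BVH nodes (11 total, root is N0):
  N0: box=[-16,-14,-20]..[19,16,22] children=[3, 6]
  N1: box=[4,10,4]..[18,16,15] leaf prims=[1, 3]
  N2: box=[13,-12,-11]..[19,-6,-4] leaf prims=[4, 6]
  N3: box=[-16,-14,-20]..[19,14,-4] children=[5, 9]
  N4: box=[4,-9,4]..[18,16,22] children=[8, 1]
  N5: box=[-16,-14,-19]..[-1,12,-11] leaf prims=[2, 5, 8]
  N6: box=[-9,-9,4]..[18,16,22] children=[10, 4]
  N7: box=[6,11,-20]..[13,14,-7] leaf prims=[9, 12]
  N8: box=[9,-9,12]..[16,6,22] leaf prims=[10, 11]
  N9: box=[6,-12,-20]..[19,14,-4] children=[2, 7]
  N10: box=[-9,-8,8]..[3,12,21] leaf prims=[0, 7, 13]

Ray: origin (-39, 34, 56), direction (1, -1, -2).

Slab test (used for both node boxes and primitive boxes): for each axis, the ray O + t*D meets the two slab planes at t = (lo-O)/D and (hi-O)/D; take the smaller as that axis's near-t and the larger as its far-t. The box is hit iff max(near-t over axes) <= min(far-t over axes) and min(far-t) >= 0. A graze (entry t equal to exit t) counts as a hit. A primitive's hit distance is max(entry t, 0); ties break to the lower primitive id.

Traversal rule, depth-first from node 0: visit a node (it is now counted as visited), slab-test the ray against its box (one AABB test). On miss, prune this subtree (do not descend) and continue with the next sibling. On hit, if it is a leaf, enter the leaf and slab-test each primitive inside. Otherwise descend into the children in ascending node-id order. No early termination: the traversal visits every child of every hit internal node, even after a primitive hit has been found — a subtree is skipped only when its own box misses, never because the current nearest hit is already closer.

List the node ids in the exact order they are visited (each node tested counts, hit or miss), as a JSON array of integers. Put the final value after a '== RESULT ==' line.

Walk:
N0 x:[23,58] y:[18,48] z:[17,38] -> hit [23,38], descend [3, 6]
  N3 x:[23,58] y:[20,48] z:[30,38] -> hit [30,38], descend [5, 9]
    N5 x:[23,38] y:[22,48] z:[67/2,75/2] -> hit [67/2,75/2] leaf, test {P2(miss), P5@t=36, P8(miss)}
    N9 x:[45,58] y:[20,46] z:[30,38] -> miss, prune
  N6 x:[30,57] y:[18,43] z:[17,26] -> miss, prune

5 AABB tests over nodes [0, 3, 5, 9, 6]; 1 leaf entered; closest P5.

== RESULT ==
[0, 3, 5, 9, 6]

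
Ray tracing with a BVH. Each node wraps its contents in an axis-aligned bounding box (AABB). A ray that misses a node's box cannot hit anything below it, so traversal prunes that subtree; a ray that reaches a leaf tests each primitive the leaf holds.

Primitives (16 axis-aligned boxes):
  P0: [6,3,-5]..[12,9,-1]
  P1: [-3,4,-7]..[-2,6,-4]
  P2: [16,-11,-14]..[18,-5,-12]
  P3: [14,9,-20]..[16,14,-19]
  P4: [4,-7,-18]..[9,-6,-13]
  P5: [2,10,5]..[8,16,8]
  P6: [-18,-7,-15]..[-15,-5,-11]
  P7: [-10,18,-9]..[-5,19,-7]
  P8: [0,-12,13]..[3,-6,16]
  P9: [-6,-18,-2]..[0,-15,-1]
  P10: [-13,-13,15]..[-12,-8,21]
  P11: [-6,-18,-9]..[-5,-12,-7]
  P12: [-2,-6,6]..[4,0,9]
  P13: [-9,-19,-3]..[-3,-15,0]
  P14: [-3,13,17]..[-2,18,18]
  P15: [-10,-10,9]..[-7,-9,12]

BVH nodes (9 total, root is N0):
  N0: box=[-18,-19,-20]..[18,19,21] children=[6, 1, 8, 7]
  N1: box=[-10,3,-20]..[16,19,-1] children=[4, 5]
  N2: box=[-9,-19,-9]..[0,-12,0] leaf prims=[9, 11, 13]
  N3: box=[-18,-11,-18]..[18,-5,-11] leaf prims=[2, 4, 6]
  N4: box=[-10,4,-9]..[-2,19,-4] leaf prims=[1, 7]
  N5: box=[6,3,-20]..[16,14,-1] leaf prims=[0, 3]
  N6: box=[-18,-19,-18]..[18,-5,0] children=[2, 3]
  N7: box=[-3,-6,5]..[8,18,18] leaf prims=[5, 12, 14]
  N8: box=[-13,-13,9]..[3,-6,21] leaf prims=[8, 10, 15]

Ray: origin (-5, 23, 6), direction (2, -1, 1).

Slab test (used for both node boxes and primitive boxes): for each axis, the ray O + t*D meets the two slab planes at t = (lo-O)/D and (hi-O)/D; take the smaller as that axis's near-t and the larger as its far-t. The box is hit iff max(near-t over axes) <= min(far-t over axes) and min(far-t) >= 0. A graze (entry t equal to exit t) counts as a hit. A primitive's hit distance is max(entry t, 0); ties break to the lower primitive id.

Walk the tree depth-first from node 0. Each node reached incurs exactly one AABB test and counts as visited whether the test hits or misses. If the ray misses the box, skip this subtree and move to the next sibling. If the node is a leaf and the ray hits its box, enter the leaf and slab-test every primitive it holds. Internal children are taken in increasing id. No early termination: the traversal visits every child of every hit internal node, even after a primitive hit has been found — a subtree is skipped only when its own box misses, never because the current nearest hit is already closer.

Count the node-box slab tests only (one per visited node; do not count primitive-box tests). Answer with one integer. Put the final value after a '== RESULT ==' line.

Traverse from the root:
N0 x:[-13/2,23/2] y:[4,42] z:[-26,15] -> hit [4,23/2], descend [1, 6, 7, 8]
  N1 x:[-5/2,21/2] y:[4,20] z:[-26,-7] -> miss, prune
  N6 x:[-13/2,23/2] y:[28,42] z:[-24,-6] -> miss, prune
  N7 x:[1,13/2] y:[5,29] z:[-1,12] -> hit [5,13/2] leaf, test {P5(miss), P12(miss), P14(miss)}
  N8 x:[-4,4] y:[29,36] z:[3,15] -> miss, prune

order=[0, 1, 6, 7, 8]  |boxes|=5  |leaves|=1  hit=miss

== RESULT ==
5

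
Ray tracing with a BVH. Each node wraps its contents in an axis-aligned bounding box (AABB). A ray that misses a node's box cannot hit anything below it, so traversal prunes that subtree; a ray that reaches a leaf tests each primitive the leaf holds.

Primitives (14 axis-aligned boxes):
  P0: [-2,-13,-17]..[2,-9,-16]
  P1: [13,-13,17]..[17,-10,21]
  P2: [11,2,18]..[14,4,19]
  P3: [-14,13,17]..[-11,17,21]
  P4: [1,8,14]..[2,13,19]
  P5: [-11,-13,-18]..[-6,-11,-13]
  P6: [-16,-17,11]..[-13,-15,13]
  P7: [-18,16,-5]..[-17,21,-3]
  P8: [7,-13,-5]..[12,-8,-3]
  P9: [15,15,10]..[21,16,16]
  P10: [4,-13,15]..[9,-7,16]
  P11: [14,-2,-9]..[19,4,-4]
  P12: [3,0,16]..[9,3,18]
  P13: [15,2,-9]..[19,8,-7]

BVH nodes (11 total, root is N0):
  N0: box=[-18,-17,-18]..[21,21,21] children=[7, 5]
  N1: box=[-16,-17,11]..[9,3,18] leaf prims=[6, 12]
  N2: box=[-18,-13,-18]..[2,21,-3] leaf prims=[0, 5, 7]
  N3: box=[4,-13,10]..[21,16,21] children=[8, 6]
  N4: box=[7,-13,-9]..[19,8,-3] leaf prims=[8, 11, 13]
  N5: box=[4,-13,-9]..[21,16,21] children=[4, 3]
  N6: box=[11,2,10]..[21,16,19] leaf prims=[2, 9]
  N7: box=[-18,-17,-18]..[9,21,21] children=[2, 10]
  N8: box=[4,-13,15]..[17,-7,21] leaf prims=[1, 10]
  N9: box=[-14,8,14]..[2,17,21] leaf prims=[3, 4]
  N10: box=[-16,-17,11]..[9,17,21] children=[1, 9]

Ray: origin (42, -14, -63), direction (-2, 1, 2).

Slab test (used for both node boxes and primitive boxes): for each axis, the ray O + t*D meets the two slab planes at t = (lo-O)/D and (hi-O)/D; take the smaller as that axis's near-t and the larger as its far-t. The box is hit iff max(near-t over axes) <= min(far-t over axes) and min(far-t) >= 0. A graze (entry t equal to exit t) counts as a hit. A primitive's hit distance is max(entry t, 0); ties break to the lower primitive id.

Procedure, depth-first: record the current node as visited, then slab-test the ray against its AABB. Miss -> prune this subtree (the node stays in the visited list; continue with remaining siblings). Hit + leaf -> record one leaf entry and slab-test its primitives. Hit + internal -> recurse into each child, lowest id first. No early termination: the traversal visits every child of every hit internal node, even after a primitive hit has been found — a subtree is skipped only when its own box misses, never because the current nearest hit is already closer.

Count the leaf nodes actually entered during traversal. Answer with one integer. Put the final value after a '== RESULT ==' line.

Traverse from the root:
N0 x:[21/2,30] y:[-3,35] z:[45/2,42] -> hit [45/2,30], descend [5, 7]
  N5 x:[21/2,19] y:[1,30] z:[27,42] -> miss, prune
  N7 x:[33/2,30] y:[-3,35] z:[45/2,42] -> hit [45/2,30], descend [2, 10]
    N2 x:[20,30] y:[1,35] z:[45/2,30] -> hit [45/2,30] leaf, test {P0(miss), P5(miss), P7@t=30}
    N10 x:[33/2,29] y:[-3,31] z:[37,42] -> miss, prune

5 AABB tests over nodes [0, 5, 7, 2, 10]; 1 leaf entered; closest P7.

== RESULT ==
1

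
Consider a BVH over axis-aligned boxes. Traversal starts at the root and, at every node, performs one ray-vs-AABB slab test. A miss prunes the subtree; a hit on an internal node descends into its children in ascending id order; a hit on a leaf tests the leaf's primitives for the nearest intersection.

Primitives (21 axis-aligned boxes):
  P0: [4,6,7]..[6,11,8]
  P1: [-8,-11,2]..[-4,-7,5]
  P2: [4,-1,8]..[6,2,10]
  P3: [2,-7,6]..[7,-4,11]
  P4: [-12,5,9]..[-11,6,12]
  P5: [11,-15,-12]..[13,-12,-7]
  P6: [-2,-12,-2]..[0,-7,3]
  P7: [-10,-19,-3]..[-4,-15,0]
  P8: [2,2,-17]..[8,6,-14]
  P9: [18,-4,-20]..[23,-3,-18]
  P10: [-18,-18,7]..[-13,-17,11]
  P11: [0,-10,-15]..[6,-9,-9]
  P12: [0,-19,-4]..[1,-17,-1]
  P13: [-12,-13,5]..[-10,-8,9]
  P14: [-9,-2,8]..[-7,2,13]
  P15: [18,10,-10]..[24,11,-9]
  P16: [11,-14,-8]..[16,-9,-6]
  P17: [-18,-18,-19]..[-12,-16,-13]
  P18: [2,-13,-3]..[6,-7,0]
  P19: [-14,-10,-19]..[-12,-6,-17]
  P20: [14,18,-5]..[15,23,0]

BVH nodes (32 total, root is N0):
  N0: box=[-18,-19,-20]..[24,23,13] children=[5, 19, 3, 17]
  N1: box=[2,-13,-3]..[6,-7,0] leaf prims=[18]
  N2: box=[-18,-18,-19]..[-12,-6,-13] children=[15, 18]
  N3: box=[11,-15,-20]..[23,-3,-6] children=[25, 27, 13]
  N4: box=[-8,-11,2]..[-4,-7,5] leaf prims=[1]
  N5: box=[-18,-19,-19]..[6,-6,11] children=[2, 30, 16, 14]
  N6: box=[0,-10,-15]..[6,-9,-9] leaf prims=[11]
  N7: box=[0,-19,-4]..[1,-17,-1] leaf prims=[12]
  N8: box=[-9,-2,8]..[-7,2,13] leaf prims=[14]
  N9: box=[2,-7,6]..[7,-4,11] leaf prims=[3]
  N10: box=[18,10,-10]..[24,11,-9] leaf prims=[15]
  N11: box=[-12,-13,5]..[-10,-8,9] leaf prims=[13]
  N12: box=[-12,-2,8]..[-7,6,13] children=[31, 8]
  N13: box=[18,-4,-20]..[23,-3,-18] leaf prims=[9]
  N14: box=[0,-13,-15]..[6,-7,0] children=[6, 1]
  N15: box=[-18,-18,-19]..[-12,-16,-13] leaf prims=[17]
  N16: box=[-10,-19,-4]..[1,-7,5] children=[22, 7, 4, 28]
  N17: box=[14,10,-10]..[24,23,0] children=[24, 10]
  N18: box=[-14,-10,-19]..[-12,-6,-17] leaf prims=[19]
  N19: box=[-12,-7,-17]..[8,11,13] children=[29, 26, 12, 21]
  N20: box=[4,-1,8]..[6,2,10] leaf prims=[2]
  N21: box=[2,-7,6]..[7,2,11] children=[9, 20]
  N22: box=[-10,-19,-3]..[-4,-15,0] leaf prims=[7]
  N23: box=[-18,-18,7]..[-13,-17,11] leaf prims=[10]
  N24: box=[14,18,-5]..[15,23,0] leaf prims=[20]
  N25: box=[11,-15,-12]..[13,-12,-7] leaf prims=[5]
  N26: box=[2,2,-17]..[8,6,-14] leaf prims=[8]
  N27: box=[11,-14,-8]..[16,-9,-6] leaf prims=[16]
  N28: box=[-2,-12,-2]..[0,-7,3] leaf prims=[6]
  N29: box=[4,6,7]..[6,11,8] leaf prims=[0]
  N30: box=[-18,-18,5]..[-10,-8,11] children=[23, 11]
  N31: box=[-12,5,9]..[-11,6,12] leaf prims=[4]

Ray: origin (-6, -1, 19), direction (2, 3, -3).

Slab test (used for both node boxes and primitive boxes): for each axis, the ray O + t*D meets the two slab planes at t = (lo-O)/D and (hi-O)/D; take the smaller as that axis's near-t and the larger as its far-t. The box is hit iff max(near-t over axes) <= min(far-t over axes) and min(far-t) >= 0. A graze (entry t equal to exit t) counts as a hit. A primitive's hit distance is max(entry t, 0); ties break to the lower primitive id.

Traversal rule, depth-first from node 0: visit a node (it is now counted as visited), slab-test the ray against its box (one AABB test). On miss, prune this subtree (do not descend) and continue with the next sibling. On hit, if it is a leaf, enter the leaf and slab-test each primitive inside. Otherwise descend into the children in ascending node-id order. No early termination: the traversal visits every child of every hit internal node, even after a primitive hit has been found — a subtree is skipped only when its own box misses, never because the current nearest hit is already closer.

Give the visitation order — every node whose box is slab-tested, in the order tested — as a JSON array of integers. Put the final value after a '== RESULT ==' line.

Trace the traversal:
N0 x:[-6,15] y:[-6,8] z:[2,13] -> hit [2,8], descend [3, 5, 17, 19]
  N3 x:[17/2,29/2] y:[-14/3,-2/3] z:[25/3,13] -> miss, prune
  N5 x:[-6,6] y:[-6,-5/3] z:[8/3,38/3] -> miss, prune
  N17 x:[10,15] y:[11/3,8] z:[19/3,29/3] -> miss, prune
  N19 x:[-3,7] y:[-2,4] z:[2,12] -> hit [2,4], descend [12, 21, 26, 29]
    N12 x:[-3,-1/2] y:[-1/3,7/3] z:[2,11/3] -> miss, prune
    N21 x:[4,13/2] y:[-2,1] z:[8/3,13/3] -> miss, prune
    N26 x:[4,7] y:[1,7/3] z:[11,12] -> miss, prune
    N29 x:[5,6] y:[7/3,4] z:[11/3,4] -> miss, prune

order=[0, 3, 5, 17, 19, 12, 21, 26, 29]  |boxes|=9  |leaves|=0  hit=miss

== RESULT ==
[0, 3, 5, 17, 19, 12, 21, 26, 29]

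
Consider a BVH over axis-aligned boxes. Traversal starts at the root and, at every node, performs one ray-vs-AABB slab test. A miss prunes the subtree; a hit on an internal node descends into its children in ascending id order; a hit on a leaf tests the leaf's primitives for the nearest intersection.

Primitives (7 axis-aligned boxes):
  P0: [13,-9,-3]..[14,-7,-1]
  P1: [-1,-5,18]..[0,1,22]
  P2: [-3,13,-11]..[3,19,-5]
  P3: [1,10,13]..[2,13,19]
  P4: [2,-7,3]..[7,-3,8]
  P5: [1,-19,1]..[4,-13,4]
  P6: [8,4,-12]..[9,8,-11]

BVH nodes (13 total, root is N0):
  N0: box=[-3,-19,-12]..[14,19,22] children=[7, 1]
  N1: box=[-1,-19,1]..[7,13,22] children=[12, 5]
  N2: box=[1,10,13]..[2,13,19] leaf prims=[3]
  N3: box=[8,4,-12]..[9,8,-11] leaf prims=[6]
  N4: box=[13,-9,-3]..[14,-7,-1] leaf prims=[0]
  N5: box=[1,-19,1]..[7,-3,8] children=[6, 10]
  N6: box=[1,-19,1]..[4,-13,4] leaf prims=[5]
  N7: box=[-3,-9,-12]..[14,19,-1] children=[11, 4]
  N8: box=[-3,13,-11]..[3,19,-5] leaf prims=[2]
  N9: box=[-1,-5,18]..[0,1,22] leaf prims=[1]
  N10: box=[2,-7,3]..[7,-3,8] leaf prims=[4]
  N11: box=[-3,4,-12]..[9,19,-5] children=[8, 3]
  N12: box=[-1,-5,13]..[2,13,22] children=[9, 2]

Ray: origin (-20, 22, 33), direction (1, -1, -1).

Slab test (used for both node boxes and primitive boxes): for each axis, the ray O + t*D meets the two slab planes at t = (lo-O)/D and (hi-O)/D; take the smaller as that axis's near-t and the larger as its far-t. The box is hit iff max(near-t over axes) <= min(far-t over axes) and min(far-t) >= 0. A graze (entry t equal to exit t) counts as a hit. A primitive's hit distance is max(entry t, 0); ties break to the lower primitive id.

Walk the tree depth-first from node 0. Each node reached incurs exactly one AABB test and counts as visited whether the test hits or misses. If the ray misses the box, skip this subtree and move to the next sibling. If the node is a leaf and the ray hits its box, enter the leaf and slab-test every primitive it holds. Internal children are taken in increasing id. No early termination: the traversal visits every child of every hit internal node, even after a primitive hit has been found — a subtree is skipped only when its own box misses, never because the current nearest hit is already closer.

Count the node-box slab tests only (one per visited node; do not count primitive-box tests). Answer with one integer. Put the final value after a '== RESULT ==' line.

Walk:
N0 x:[17,34] y:[3,41] z:[11,45] -> hit [17,34], descend [1, 7]
  N1 x:[19,27] y:[9,41] z:[11,32] -> hit [19,27], descend [5, 12]
    N5 x:[21,27] y:[25,41] z:[25,32] -> hit [25,27], descend [6, 10]
      N6 x:[21,24] y:[35,41] z:[29,32] -> miss, prune
      N10 x:[22,27] y:[25,29] z:[25,30] -> hit [25,27] leaf, test {P4@t=25}
    N12 x:[19,22] y:[9,27] z:[11,20] -> hit [19,20], descend [2, 9]
      N2 x:[21,22] y:[9,12] z:[14,20] -> miss, prune
      N9 x:[19,20] y:[21,27] z:[11,15] -> miss, prune
  N7 x:[17,34] y:[3,31] z:[34,45] -> miss, prune

order=[0, 1, 5, 6, 10, 12, 2, 9, 7]  |boxes|=9  |leaves|=1  hit=P4

== RESULT ==
9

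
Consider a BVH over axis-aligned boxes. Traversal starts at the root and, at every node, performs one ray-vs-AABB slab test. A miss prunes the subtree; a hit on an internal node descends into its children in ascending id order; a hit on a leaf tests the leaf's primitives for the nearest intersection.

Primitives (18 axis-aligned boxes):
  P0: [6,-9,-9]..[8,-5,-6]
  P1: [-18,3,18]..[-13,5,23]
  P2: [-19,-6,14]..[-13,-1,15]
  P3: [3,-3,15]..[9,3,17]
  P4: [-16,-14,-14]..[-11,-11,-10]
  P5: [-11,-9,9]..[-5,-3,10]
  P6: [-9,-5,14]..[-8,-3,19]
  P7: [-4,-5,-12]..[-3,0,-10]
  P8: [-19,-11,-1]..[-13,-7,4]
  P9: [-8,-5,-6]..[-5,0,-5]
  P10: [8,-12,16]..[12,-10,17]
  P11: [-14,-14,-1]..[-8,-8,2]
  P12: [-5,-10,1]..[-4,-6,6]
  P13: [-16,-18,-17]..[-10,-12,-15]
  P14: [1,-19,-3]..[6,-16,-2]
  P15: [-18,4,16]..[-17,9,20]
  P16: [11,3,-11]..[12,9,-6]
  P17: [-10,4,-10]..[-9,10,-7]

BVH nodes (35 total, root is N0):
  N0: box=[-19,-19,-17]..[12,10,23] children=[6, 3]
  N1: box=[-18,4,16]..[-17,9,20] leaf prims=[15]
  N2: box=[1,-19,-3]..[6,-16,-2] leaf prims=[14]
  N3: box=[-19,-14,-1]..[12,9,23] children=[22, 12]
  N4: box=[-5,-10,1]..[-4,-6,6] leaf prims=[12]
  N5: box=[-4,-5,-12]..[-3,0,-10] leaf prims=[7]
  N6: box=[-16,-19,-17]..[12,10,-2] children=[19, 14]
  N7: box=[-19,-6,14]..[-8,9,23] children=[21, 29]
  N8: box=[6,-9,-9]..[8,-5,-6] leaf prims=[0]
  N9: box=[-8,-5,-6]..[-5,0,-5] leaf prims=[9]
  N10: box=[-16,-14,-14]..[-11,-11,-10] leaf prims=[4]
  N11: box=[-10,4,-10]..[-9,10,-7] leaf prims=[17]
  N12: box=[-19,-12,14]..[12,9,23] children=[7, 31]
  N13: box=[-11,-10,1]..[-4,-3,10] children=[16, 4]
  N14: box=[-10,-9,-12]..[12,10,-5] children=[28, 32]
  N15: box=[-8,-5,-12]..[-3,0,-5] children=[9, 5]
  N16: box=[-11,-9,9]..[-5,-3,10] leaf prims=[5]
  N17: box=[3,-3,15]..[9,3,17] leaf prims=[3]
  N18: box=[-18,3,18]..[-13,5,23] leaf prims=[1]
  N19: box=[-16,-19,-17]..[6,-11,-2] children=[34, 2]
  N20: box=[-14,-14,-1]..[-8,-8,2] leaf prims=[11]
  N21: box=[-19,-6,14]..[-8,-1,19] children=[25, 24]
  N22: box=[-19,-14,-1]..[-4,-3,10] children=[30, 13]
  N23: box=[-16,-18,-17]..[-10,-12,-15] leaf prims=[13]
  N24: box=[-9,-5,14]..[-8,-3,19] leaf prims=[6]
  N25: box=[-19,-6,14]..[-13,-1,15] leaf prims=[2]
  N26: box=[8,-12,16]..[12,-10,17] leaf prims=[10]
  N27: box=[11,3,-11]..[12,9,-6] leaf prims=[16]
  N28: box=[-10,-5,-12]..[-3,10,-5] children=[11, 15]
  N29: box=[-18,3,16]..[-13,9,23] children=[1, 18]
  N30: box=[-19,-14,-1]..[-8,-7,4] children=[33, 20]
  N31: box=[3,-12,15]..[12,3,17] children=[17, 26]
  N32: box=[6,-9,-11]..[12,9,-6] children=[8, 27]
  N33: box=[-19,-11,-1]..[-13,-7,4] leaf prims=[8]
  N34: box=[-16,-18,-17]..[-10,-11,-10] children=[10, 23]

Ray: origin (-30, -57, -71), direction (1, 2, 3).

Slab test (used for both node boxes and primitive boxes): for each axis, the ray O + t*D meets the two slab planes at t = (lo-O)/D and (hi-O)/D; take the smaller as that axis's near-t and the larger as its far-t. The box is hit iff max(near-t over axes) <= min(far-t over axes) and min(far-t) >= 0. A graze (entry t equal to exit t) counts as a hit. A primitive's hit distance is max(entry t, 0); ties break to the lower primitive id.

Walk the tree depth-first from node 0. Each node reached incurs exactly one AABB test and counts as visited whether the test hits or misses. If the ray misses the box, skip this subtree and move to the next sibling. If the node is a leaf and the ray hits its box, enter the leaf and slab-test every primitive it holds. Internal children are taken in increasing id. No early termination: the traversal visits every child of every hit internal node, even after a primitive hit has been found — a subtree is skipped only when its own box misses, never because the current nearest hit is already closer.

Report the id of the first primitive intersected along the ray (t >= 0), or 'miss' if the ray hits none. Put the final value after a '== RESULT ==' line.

Trace the traversal:
N0 x:[11,42] y:[19,67/2] z:[18,94/3] -> hit [19,94/3], descend [3, 6]
  N3 x:[11,42] y:[43/2,33] z:[70/3,94/3] -> hit [70/3,94/3], descend [12, 22]
    N12 x:[11,42] y:[45/2,33] z:[85/3,94/3] -> hit [85/3,94/3], descend [7, 31]
      N7 x:[11,22] y:[51/2,33] z:[85/3,94/3] -> miss, prune
      N31 x:[33,42] y:[45/2,30] z:[86/3,88/3] -> miss, prune
    N22 x:[11,26] y:[43/2,27] z:[70/3,27] -> hit [70/3,26], descend [13, 30]
      N13 x:[19,26] y:[47/2,27] z:[24,27] -> hit [24,26], descend [4, 16]
        N4 x:[25,26] y:[47/2,51/2] z:[24,77/3] -> hit [25,51/2] leaf, test {P12@t=25}
        N16 x:[19,25] y:[24,27] z:[80/3,27] -> miss, prune
      N30 x:[11,22] y:[43/2,25] z:[70/3,25] -> miss, prune
  N6 x:[14,42] y:[19,67/2] z:[18,23] -> hit [19,23], descend [14, 19]
    N14 x:[20,42] y:[24,67/2] z:[59/3,22] -> miss, prune
    N19 x:[14,36] y:[19,23] z:[18,23] -> hit [19,23], descend [2, 34]
      N2 x:[31,36] y:[19,41/2] z:[68/3,23] -> miss, prune
      N34 x:[14,20] y:[39/2,23] z:[18,61/3] -> hit [39/2,20], descend [10, 23]
        N10 x:[14,19] y:[43/2,23] z:[19,61/3] -> miss, prune
        N23 x:[14,20] y:[39/2,45/2] z:[18,56/3] -> miss, prune

Visited [0, 3, 12, 7, 31, 22, 13, 4, 16, 30, 6, 14, 19, 2, 34, 10, 23]. Tests: 17 box, 1 leaf. Nearest: P12.

== RESULT ==
12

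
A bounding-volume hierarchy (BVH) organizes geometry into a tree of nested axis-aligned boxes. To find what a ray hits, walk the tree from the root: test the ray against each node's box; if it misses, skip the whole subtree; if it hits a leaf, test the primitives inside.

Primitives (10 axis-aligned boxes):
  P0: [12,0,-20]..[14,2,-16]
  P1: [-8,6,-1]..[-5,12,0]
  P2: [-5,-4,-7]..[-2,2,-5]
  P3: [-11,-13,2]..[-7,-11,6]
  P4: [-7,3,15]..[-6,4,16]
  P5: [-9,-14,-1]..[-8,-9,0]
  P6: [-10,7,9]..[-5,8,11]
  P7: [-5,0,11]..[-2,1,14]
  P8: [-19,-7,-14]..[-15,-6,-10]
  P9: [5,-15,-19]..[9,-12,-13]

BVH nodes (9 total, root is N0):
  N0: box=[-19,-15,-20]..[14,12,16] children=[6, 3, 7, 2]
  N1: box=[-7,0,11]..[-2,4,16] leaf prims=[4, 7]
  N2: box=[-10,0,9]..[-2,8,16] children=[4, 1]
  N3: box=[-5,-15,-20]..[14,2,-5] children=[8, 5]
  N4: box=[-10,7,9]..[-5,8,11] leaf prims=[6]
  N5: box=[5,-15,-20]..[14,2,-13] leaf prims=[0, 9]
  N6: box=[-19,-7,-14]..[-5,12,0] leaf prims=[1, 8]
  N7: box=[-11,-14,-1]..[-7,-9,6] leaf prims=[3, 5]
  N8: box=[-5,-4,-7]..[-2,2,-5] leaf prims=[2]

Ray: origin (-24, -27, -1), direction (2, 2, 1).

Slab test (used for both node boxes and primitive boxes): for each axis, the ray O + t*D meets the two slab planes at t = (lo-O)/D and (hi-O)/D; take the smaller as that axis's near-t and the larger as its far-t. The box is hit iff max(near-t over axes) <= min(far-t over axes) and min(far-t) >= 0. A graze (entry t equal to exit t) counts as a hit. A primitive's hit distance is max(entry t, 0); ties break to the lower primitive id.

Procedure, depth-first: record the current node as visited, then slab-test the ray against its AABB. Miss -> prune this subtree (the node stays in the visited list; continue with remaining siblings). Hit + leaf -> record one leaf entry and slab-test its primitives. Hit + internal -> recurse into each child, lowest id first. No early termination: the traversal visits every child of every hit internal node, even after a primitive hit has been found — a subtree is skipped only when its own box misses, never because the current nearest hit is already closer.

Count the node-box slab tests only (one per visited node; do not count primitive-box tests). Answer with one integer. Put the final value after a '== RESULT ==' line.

Traverse from the root:
N0 x:[5/2,19] y:[6,39/2] z:[-19,17] -> hit [6,17], descend [2, 3, 6, 7]
  N2 x:[7,11] y:[27/2,35/2] z:[10,17] -> miss, prune
  N3 x:[19/2,19] y:[6,29/2] z:[-19,-4] -> miss, prune
  N6 x:[5/2,19/2] y:[10,39/2] z:[-13,1] -> miss, prune
  N7 x:[13/2,17/2] y:[13/2,9] z:[0,7] -> hit [13/2,7] leaf, test {P3@t=7, P5(miss)}

Summary -> nodes [0, 2, 3, 6, 7]; box-tests=5; leaf-entries=1; first=P3

== RESULT ==
5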